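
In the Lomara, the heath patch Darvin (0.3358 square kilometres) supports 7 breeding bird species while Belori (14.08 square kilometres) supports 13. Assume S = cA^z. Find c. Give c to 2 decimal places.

z = ln(S₂/S₁) / ln(A₂/A₁) = ln(13/7) / ln(14.08/0.3358) = 0.6190 / 3.7360 = 0.1657
c = S₁ / A₁^z = 7 / 0.3358^0.1657 = 7 / 0.8346 = 8.387

8.39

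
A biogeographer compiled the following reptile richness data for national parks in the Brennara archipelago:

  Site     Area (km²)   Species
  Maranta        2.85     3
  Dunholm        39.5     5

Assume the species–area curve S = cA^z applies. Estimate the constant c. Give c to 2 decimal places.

2.45

z = ln(S₂/S₁) / ln(A₂/A₁) = ln(5/3) / ln(39.5/2.85) = 0.5108 / 2.6290 = 0.1943
c = S₁ / A₁^z = 3 / 2.85^0.1943 = 3 / 1.226 = 2.448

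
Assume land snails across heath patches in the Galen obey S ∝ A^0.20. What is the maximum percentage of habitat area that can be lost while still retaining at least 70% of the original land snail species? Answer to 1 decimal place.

83.2%

Need (A_new/A_old)^0.2 = 0.7, so A_new/A_old = 0.7^(1/0.2) = 0.7^5
ln(A_new/A_old) = ln 0.7 / 0.2 = -0.3567 / 0.2 = -1.7834
A_new/A_old = e^-1.7834 ≈ 0.1681
Fraction that can be lost = 1 − 0.1681 = 0.8319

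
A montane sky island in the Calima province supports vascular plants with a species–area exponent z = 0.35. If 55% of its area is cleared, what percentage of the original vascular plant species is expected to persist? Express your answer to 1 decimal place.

75.6%

S_new/S_old = (A_new/A_old)^z = 0.45^0.35
= exp(0.35 × ln 0.45) = exp(0.35 × -0.7985) = exp(-0.2795) ≈ 0.7562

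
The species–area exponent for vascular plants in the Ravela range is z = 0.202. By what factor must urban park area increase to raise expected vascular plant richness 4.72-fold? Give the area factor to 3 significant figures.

2170

(A₂/A₁)^0.202 = 4.72, so A₂/A₁ = 4.72^(1/0.202) = 4.72^4.95
ln(A₂/A₁) = ln 4.72 / 0.202 = 1.5518 / 0.202 = 7.6822
A₂/A₁ = e^7.6822 ≈ 2169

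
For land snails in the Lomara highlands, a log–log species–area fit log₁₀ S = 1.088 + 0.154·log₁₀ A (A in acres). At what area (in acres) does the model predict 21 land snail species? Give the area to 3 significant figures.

21 = 12.25 × A^0.154  ⇒  A^0.154 = 21/12.25 = 1.715
ln A = ln(1.715) / 0.154 = 0.5393 / 0.154 = 3.5020
A = e^3.5020 ≈ 33.18 acres

33.2 acres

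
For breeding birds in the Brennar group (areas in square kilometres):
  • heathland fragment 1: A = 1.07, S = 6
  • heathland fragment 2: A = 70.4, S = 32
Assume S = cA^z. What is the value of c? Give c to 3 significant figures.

5.84

z = ln(S₂/S₁) / ln(A₂/A₁) = ln(32/6) / ln(70.4/1.07) = 1.6740 / 4.1865 = 0.3998
c = S₁ / A₁^z = 6 / 1.07^0.3998 = 6 / 1.027 = 5.84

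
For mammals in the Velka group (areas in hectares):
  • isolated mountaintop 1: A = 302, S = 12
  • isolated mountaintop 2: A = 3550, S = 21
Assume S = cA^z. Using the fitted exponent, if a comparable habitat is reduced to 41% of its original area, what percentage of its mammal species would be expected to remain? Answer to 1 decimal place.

81.7%

z = ln(21/12) / ln(3550/302) = 0.5596 / 2.4643 = 0.2271
S_new/S_old = (A_new/A_old)^z = 0.41^0.2271 = exp(0.2271 × -0.8916) = 0.8167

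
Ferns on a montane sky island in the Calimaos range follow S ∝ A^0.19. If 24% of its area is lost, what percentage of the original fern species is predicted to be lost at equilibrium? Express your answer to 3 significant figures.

S_new/S_old = (A_new/A_old)^z = 0.76^0.19
= exp(0.19 × ln 0.76) = exp(0.19 × -0.2744) = exp(-0.0521) ≈ 0.9492
Fraction lost = 1 − 0.9492 = 0.05081

5.08%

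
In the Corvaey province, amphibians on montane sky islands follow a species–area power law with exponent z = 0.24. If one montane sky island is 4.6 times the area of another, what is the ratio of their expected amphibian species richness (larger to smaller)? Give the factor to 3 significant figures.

S₂/S₁ = (A₂/A₁)^z = 4.6^0.24
ln(S₂/S₁) = 0.24 × ln 4.6 = 0.24 × 1.5261 = 0.3663
S₂/S₁ = e^0.3663 ≈ 1.442

1.44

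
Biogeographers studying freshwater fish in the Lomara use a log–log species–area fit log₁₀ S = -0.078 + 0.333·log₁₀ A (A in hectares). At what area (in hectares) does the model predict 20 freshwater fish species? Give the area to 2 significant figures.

14000 hectares

20 = 0.8356 × A^0.333  ⇒  A^0.333 = 20/0.8356 = 23.93
ln A = ln(23.93) / 0.333 = 3.1753 / 0.333 = 9.5355
A = e^9.5355 ≈ 13843 hectares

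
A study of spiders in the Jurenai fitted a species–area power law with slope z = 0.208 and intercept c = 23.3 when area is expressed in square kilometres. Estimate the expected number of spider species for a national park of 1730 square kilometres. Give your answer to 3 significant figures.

110

S = 23.3 × 1730^0.208
ln S = ln 23.3 + 0.208 × ln 1730 = 3.1485 + 0.208 × 7.4559 = 4.6993
S = e^4.6993 ≈ 109.9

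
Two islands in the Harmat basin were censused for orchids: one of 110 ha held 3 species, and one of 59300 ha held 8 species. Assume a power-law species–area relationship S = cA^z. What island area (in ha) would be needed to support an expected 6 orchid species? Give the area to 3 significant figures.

9370 ha

z = ln(8/3) / ln(59300/110) = 0.9808 / 6.2899 = 0.1559
c = 3 / 110^0.1559 = 3 / 2.081 = 1.441
A = (6/1.441)^(1/0.1559) ⇒ ln A = ln(4.163)/0.1559 = 9.1455
A = e^9.1455 ≈ 9372 ha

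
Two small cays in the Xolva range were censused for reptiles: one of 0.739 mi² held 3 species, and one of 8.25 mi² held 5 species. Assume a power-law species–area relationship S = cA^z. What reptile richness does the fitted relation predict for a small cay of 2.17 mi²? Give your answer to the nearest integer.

z = ln(5/3) / ln(8.25/0.739) = 0.5108 / 2.4127 = 0.2117
c = 3 / 0.739^0.2117 = 3 / 0.938 = 3.198
S₃ = 3.198 × 2.17^0.2117 = 3.198 × 1.178 ≈ 3.769

4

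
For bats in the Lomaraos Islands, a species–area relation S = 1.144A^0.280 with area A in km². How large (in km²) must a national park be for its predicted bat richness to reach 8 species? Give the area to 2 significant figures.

8 = 1.144 × A^0.28  ⇒  A^0.28 = 8/1.144 = 6.993
ln A = ln(6.993) / 0.28 = 1.9449 / 0.28 = 6.9461
A = e^6.9461 ≈ 1039 km²

1000 km²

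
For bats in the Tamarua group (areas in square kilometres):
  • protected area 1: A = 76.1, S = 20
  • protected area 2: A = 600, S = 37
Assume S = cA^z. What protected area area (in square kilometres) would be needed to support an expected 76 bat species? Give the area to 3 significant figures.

6720 square kilometres

z = ln(37/20) / ln(600/76.1) = 0.6152 / 2.0649 = 0.2979
c = 20 / 76.1^0.2979 = 20 / 3.635 = 5.502
A = (76/5.502)^(1/0.2979) ⇒ ln A = ln(13.81)/0.2979 = 8.8130
A = e^8.8130 ≈ 6721 square kilometres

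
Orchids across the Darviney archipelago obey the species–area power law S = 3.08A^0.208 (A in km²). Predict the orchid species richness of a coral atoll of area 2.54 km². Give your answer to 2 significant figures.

3.7

S = 3.08 × 2.54^0.208
ln S = ln 3.08 + 0.208 × ln 2.54 = 1.1249 + 0.208 × 0.9322 = 1.3188
S = e^1.3188 ≈ 3.739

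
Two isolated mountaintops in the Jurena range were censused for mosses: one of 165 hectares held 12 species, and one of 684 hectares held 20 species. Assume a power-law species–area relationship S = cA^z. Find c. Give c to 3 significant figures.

z = ln(S₂/S₁) / ln(A₂/A₁) = ln(20/12) / ln(684/165) = 0.5108 / 1.4220 = 0.3592
c = S₁ / A₁^z = 12 / 165^0.3592 = 12 / 6.26 = 1.917

1.92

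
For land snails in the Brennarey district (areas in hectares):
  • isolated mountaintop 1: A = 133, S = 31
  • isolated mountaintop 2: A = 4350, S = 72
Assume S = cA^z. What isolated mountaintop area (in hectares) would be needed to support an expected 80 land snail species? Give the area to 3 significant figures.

z = ln(72/31) / ln(4350/133) = 0.8427 / 3.4876 = 0.2416
c = 31 / 133^0.2416 = 31 / 3.26 = 9.51
A = (80/9.51)^(1/0.2416) ⇒ ln A = ln(8.412)/0.2416 = 8.8140
A = e^8.8140 ≈ 6728 hectares

6730 hectares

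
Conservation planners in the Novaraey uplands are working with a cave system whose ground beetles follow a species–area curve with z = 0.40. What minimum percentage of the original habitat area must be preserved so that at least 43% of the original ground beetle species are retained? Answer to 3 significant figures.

Need (A_new/A_old)^0.4 = 0.43, so A_new/A_old = 0.43^(1/0.4) = 0.43^2.5
ln(A_new/A_old) = ln 0.43 / 0.4 = -0.8440 / 0.4 = -2.1099
A_new/A_old = e^-2.1099 ≈ 0.1212

12.1%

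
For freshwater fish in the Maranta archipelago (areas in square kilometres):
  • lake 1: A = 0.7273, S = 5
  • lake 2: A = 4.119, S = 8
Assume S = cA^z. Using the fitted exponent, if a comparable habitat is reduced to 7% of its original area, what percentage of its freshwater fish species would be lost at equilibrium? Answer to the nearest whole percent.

51%

z = ln(8/5) / ln(4.119/0.7273) = 0.4700 / 1.7340 = 0.2710
S_new/S_old = (A_new/A_old)^z = 0.07^0.2710 = exp(0.2710 × -2.6593) = 0.4864
Fraction lost = 1 − 0.4864 = 0.5136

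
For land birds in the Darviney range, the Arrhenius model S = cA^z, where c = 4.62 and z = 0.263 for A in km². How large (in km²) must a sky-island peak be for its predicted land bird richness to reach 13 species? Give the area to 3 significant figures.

13 = 4.62 × A^0.263  ⇒  A^0.263 = 13/4.62 = 2.814
ln A = ln(2.814) / 0.263 = 1.0346 / 0.263 = 3.9337
A = e^3.9337 ≈ 51.09 km²

51.1 km²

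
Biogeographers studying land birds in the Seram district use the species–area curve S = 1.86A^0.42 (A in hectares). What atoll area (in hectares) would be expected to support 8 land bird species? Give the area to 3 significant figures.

32.2 hectares

8 = 1.86 × A^0.42  ⇒  A^0.42 = 8/1.86 = 4.301
ln A = ln(4.301) / 0.42 = 1.4589 / 0.42 = 3.4735
A = e^3.4735 ≈ 32.25 hectares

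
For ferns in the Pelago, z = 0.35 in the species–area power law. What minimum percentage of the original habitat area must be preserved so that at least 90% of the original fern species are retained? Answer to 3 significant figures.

Need (A_new/A_old)^0.35 = 0.9, so A_new/A_old = 0.9^(1/0.35) = 0.9^2.857
ln(A_new/A_old) = ln 0.9 / 0.35 = -0.1054 / 0.35 = -0.3010
A_new/A_old = e^-0.3010 ≈ 0.7401

74.0%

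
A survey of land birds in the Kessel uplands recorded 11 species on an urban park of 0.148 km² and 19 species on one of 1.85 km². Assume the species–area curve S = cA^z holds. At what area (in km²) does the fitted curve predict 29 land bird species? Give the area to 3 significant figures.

13.1 km²

z = ln(19/11) / ln(1.85/0.148) = 0.5465 / 2.5257 = 0.2164
c = 11 / 0.148^0.2164 = 11 / 0.6614 = 16.63
A = (29/16.63)^(1/0.2164) ⇒ ln A = ln(1.744)/0.2164 = 2.5693
A = e^2.5693 ≈ 13.06 km²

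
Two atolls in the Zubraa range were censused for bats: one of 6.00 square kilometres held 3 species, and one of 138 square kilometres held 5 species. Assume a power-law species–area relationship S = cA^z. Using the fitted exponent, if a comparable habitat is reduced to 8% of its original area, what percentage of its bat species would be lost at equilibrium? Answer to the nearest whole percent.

z = ln(5/3) / ln(138/6) = 0.5108 / 3.1355 = 0.1629
S_new/S_old = (A_new/A_old)^z = 0.08^0.1629 = exp(0.1629 × -2.5257) = 0.6627
Fraction lost = 1 − 0.6627 = 0.3373

34%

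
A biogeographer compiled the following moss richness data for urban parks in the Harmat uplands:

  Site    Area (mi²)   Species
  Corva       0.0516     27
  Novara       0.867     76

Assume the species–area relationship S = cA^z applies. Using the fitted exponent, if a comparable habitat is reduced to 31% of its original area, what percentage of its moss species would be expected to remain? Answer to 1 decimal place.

65.1%

z = ln(76/27) / ln(0.867/0.0516) = 1.0349 / 2.8215 = 0.3668
S_new/S_old = (A_new/A_old)^z = 0.31^0.3668 = exp(0.3668 × -1.1712) = 0.6508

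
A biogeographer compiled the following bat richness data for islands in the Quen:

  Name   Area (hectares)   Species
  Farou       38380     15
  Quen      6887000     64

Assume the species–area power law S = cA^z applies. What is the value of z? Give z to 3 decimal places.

Taking logs: ln S = ln c + z ln A, so z = (ln S₂ − ln S₁)/(ln A₂ − ln A₁).
z = ln(64/15) / ln(6887000/38380) = ln(4.267) / ln(179.4) = 1.4508 / 5.1899 = 0.2796

0.280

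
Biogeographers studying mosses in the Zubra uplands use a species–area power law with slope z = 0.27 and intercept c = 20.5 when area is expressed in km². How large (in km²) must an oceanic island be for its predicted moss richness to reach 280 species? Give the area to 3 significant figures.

280 = 20.5 × A^0.27  ⇒  A^0.27 = 280/20.5 = 13.66
ln A = ln(13.66) / 0.27 = 2.6144 / 0.27 = 9.6828
A = e^9.6828 ≈ 16040 km²

16000 km²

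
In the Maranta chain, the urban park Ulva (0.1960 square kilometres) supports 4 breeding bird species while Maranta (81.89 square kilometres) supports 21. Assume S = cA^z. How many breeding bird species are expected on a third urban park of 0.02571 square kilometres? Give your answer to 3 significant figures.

2.29

z = ln(21/4) / ln(81.89/0.196) = 1.6582 / 6.0350 = 0.2748
c = 4 / 0.196^0.2748 = 4 / 0.639 = 6.259
S₃ = 6.259 × 0.02571^0.2748 = 6.259 × 0.3657 ≈ 2.289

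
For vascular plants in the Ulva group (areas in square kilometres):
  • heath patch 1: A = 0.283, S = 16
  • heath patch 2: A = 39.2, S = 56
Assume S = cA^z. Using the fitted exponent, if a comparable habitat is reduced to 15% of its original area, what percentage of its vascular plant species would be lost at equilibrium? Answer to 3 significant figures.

z = ln(56/16) / ln(39.2/0.283) = 1.2528 / 4.9310 = 0.2541
S_new/S_old = (A_new/A_old)^z = 0.15^0.2541 = exp(0.2541 × -1.8971) = 0.6176
Fraction lost = 1 − 0.6176 = 0.3824

38.2%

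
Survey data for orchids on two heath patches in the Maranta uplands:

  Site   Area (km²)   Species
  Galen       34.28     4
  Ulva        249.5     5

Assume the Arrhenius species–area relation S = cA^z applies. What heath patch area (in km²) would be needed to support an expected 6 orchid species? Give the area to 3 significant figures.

z = ln(5/4) / ln(249.5/34.28) = 0.2231 / 1.9849 = 0.1124
c = 4 / 34.28^0.1124 = 4 / 1.488 = 2.688
A = (6/2.688)^(1/0.1124) ⇒ ln A = ln(2.232)/0.1124 = 7.1412
A = e^7.1412 ≈ 1263 km²

1260 km²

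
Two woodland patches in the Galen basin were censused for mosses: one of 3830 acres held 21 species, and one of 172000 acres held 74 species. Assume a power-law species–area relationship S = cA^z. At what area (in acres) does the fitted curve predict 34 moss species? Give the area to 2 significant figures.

16000 acres

z = ln(74/21) / ln(172000/3830) = 1.2595 / 3.8046 = 0.3311
c = 21 / 3830^0.3311 = 21 / 15.35 = 1.368
A = (34/1.368)^(1/0.3311) ⇒ ln A = ln(24.86)/0.3311 = 9.7061
A = e^9.7061 ≈ 16417 acres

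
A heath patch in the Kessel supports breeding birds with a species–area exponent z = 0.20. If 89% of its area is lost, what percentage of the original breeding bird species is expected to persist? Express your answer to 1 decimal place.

64.3%

S_new/S_old = (A_new/A_old)^z = 0.11^0.2
= exp(0.2 × ln 0.11) = exp(0.2 × -2.2073) = exp(-0.4415) ≈ 0.6431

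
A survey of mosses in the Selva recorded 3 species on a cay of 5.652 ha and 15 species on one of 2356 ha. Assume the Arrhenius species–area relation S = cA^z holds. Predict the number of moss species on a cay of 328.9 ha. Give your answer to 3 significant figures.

z = ln(15/3) / ln(2356/5.652) = 1.6094 / 6.0327 = 0.2668
c = 3 / 5.652^0.2668 = 3 / 1.587 = 1.89
S₃ = 1.89 × 328.9^0.2668 = 1.89 × 4.694 ≈ 8.871

8.87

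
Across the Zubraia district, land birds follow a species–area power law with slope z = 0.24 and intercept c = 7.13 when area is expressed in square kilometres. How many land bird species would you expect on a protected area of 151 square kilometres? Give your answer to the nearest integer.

24

S = 7.13 × 151^0.24
ln S = ln 7.13 + 0.24 × ln 151 = 1.9643 + 0.24 × 5.0173 = 3.1685
S = e^3.1685 ≈ 23.77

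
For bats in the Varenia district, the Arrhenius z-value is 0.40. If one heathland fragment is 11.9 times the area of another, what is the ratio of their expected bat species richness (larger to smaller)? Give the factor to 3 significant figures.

S₂/S₁ = (A₂/A₁)^z = 11.9^0.4
ln(S₂/S₁) = 0.4 × ln 11.9 = 0.4 × 2.4765 = 0.9906
S₂/S₁ = e^0.9906 ≈ 2.693

2.69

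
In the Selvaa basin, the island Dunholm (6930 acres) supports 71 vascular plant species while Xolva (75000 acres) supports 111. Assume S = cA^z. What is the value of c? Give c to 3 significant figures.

13.5

z = ln(S₂/S₁) / ln(A₂/A₁) = ln(111/71) / ln(75000/6930) = 0.4469 / 2.3816 = 0.1876
c = S₁ / A₁^z = 71 / 6930^0.1876 = 71 / 5.255 = 13.51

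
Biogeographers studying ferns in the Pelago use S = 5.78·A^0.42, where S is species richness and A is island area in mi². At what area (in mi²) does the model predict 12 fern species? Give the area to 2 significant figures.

12 = 5.78 × A^0.42  ⇒  A^0.42 = 12/5.78 = 2.076
ln A = ln(2.076) / 0.42 = 0.7305 / 0.42 = 1.7393
A = e^1.7393 ≈ 5.693 mi²

5.7 mi²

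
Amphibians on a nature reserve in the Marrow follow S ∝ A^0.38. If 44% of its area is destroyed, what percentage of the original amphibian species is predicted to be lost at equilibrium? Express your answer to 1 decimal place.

19.8%

S_new/S_old = (A_new/A_old)^z = 0.56^0.38
= exp(0.38 × ln 0.56) = exp(0.38 × -0.5798) = exp(-0.2203) ≈ 0.8023
Fraction lost = 1 − 0.8023 = 0.1977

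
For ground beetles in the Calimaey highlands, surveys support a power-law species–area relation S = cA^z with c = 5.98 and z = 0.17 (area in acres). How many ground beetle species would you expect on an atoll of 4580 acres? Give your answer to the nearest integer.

25

S = 5.98 × 4580^0.17 = 5.98 × 4.191 ≈ 25.06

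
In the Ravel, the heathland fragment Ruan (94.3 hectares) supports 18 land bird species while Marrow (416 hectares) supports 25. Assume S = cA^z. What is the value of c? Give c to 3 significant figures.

z = ln(S₂/S₁) / ln(A₂/A₁) = ln(25/18) / ln(416/94.3) = 0.3285 / 1.4842 = 0.2213
c = S₁ / A₁^z = 18 / 94.3^0.2213 = 18 / 2.735 = 6.58

6.58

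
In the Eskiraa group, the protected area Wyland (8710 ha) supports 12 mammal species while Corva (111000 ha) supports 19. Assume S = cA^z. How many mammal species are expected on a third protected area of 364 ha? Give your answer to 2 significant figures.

6.8

z = ln(19/12) / ln(111000/8710) = 0.4595 / 2.5451 = 0.1806
c = 12 / 8710^0.1806 = 12 / 5.145 = 2.332
S₃ = 2.332 × 364^0.1806 = 2.332 × 2.9 ≈ 6.764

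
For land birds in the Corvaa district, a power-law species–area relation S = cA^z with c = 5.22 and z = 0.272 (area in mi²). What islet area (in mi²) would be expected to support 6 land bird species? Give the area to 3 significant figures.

6 = 5.22 × A^0.272  ⇒  A^0.272 = 6/5.22 = 1.149
ln A = ln(1.149) / 0.272 = 0.1393 / 0.272 = 0.5120
A = e^0.5120 ≈ 1.669 mi²

1.67 mi²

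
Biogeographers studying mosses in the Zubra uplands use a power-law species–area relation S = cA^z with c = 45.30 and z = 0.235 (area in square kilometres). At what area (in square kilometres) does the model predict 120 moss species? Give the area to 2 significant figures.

120 = 45.3 × A^0.235  ⇒  A^0.235 = 120/45.3 = 2.649
ln A = ln(2.649) / 0.235 = 0.9742 / 0.235 = 4.1455
A = e^4.1455 ≈ 63.15 square kilometres

63 square kilometres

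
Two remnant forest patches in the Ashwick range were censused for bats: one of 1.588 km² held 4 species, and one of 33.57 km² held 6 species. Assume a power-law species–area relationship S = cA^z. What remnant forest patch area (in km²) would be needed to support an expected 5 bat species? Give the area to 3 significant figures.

z = ln(6/4) / ln(33.57/1.588) = 0.4055 / 3.0512 = 0.1329
c = 4 / 1.588^0.1329 = 4 / 1.063 = 3.762
A = (5/3.762)^(1/0.1329) ⇒ ln A = ln(1.329)/0.1329 = 2.1416
A = e^2.1416 ≈ 8.513 km²

8.51 km²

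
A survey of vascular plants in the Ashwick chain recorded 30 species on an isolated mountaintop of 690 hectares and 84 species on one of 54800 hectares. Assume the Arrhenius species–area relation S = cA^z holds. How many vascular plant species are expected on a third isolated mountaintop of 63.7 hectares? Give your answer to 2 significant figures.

17

z = ln(84/30) / ln(54800/690) = 1.0296 / 4.3748 = 0.2354
c = 30 / 690^0.2354 = 30 / 4.657 = 6.441
S₃ = 6.441 × 63.7^0.2354 = 6.441 × 2.658 ≈ 17.12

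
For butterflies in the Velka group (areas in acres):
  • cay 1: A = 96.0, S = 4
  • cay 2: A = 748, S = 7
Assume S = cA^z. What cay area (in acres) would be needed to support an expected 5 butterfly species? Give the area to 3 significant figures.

z = ln(7/4) / ln(748/96) = 0.5596 / 2.0531 = 0.2726
c = 4 / 96^0.2726 = 4 / 3.47 = 1.153
A = (5/1.153)^(1/0.2726) ⇒ ln A = ln(4.337)/0.2726 = 5.3830
A = e^5.3830 ≈ 217.7 acres

218 acres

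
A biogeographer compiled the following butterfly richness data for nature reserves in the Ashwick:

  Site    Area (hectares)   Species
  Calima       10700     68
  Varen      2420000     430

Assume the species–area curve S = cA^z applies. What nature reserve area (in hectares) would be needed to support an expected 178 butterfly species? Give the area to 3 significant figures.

z = ln(430/68) / ln(2420000/10700) = 1.8443 / 5.4213 = 0.3402
c = 68 / 10700^0.3402 = 68 / 23.48 = 2.896
A = (178/2.896)^(1/0.3402) ⇒ ln A = ln(61.47)/0.3402 = 12.1066
A = e^12.1066 ≈ 181067 hectares

181000 hectares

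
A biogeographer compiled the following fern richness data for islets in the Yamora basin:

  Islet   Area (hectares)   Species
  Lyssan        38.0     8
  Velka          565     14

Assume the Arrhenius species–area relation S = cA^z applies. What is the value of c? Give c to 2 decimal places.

3.76

z = ln(S₂/S₁) / ln(A₂/A₁) = ln(14/8) / ln(565/38) = 0.5596 / 2.6992 = 0.2073
c = S₁ / A₁^z = 8 / 38^0.2073 = 8 / 2.126 = 3.763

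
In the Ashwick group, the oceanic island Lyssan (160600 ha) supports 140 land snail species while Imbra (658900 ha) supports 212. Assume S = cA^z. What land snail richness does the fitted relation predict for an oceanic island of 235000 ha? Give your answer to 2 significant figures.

160

z = ln(212/140) / ln(658900/160600) = 0.4149 / 1.4117 = 0.2939
c = 140 / 160600^0.2939 = 140 / 33.9 = 4.13
S₃ = 4.13 × 235000^0.2939 = 4.13 × 37.91 ≈ 156.6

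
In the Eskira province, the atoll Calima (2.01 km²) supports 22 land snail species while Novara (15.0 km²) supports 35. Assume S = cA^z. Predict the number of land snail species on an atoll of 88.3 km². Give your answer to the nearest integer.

53

z = ln(35/22) / ln(15/2.01) = 0.4643 / 2.0099 = 0.2310
c = 22 / 2.01^0.2310 = 22 / 1.175 = 18.72
S₃ = 18.72 × 88.3^0.2310 = 18.72 × 2.815 ≈ 52.71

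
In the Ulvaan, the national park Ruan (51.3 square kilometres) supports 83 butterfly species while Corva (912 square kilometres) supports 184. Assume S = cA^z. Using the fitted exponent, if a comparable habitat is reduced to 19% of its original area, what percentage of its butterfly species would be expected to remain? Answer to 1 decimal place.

63.2%

z = ln(184/83) / ln(912/51.3) = 0.7961 / 2.8779 = 0.2766
S_new/S_old = (A_new/A_old)^z = 0.19^0.2766 = exp(0.2766 × -1.6607) = 0.6317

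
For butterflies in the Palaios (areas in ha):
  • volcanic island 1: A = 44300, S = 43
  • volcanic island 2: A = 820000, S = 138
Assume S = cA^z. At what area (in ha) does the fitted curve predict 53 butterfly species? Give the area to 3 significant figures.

74800 ha

z = ln(138/43) / ln(820000/44300) = 1.1661 / 2.9183 = 0.3996
c = 43 / 44300^0.3996 = 43 / 71.87 = 0.5983
A = (53/0.5983)^(1/0.3996) ⇒ ln A = ln(88.58)/0.3996 = 11.2220
A = e^11.2220 ≈ 74760 ha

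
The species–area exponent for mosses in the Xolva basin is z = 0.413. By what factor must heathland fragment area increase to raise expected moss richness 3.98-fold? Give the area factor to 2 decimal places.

28.35

(A₂/A₁)^0.413 = 3.98, so A₂/A₁ = 3.98^(1/0.413) = 3.98^2.421
ln(A₂/A₁) = ln 3.98 / 0.413 = 1.3813 / 0.413 = 3.3445
A₂/A₁ = e^3.3445 ≈ 28.35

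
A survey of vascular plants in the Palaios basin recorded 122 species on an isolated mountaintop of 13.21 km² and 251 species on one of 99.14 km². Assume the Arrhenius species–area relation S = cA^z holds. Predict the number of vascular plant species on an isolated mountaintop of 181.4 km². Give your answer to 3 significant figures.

312

z = ln(251/122) / ln(99.14/13.21) = 0.7214 / 2.0156 = 0.3579
c = 122 / 13.21^0.3579 = 122 / 2.519 = 48.43
S₃ = 48.43 × 181.4^0.3579 = 48.43 × 6.433 ≈ 311.6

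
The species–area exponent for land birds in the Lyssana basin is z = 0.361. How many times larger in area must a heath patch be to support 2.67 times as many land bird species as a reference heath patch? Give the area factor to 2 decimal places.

15.19

(A₂/A₁)^0.361 = 2.67, so A₂/A₁ = 2.67^(1/0.361) = 2.67^2.77
ln(A₂/A₁) = ln 2.67 / 0.361 = 0.9821 / 0.361 = 2.7204
A₂/A₁ = e^2.7204 ≈ 15.19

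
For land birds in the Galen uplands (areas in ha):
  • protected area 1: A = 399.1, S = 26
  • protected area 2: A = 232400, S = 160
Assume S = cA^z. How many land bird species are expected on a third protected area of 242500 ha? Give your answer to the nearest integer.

162

z = ln(160/26) / ln(232400/399.1) = 1.8171 / 6.3670 = 0.2854
c = 26 / 399.1^0.2854 = 26 / 5.525 = 4.706
S₃ = 4.706 × 242500^0.2854 = 4.706 × 34.41 ≈ 162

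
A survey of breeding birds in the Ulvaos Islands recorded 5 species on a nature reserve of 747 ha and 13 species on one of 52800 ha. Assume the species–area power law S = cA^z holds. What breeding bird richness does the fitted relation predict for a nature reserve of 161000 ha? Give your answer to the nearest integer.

z = ln(13/5) / ln(52800/747) = 0.9555 / 4.2582 = 0.2244
c = 5 / 747^0.2244 = 5 / 4.413 = 1.133
S₃ = 1.133 × 161000^0.2244 = 1.133 × 14.74 ≈ 16.7

17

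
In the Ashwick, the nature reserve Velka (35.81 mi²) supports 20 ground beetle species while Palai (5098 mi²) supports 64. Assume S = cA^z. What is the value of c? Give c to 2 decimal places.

z = ln(S₂/S₁) / ln(A₂/A₁) = ln(64/20) / ln(5098/35.81) = 1.1632 / 4.9584 = 0.2346
c = S₁ / A₁^z = 20 / 35.81^0.2346 = 20 / 2.315 = 8.639

8.64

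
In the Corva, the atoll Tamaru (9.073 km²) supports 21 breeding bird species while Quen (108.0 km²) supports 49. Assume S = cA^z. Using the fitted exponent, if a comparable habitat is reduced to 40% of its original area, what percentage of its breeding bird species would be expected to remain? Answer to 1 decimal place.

73.1%

z = ln(49/21) / ln(108/9.073) = 0.8473 / 2.4768 = 0.3421
S_new/S_old = (A_new/A_old)^z = 0.4^0.3421 = exp(0.3421 × -0.9163) = 0.7309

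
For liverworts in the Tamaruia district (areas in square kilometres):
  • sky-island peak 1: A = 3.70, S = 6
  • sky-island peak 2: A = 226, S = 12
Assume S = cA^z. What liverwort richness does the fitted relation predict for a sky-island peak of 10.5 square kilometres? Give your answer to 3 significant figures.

7.15

z = ln(12/6) / ln(226/3.7) = 0.6931 / 4.1122 = 0.1686
c = 6 / 3.7^0.1686 = 6 / 1.247 = 4.813
S₃ = 4.813 × 10.5^0.1686 = 4.813 × 1.486 ≈ 7.153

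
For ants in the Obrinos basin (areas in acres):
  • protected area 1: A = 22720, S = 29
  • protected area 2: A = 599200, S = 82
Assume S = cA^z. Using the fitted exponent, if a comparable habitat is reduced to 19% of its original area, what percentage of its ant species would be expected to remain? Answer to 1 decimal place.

z = ln(82/29) / ln(599200/22720) = 1.0394 / 3.2723 = 0.3176
S_new/S_old = (A_new/A_old)^z = 0.19^0.3176 = exp(0.3176 × -1.6607) = 0.5901

59.0%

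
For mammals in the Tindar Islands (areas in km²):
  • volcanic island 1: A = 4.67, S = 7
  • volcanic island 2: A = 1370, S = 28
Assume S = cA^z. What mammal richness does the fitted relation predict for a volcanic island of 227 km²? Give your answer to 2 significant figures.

18

z = ln(28/7) / ln(1370/4.67) = 1.3863 / 5.6814 = 0.2440
c = 7 / 4.67^0.2440 = 7 / 1.457 = 4.806
S₃ = 4.806 × 227^0.2440 = 4.806 × 3.757 ≈ 18.06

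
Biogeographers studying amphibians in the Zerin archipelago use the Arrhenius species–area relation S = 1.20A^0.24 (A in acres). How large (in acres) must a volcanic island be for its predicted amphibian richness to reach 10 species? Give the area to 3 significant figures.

6870 acres

10 = 1.2 × A^0.24  ⇒  A^0.24 = 10/1.2 = 8.333
ln A = ln(8.333) / 0.24 = 2.1203 / 0.24 = 8.8344
A = e^8.8344 ≈ 6867 acres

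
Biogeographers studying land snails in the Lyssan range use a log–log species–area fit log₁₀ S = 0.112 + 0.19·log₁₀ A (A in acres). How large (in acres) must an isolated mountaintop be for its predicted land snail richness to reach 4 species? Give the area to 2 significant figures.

4 = 1.294 × A^0.19  ⇒  A^0.19 = 4/1.294 = 3.091
ln A = ln(3.091) / 0.19 = 1.1284 / 0.19 = 5.9390
A = e^5.9390 ≈ 379.5 acres

380 acres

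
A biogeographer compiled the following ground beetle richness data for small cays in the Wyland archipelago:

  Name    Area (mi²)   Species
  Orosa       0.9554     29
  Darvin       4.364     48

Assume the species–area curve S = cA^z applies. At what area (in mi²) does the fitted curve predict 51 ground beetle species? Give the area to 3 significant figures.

z = ln(48/29) / ln(4.364/0.9554) = 0.5039 / 1.5190 = 0.3317
c = 29 / 0.9554^0.3317 = 29 / 0.985 = 29.44
A = (51/29.44)^(1/0.3317) ⇒ ln A = ln(1.732)/0.3317 = 1.6561
A = e^1.6561 ≈ 5.239 mi²

5.24 mi²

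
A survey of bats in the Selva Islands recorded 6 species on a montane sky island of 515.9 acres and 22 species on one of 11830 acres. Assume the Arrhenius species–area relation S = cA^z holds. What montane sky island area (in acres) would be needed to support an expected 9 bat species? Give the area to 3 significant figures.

1370 acres

z = ln(22/6) / ln(11830/515.9) = 1.2993 / 3.1325 = 0.4148
c = 6 / 515.9^0.4148 = 6 / 13.34 = 0.4498
A = (9/0.4498)^(1/0.4148) ⇒ ln A = ln(20.01)/0.4148 = 7.2235
A = e^7.2235 ≈ 1371 acres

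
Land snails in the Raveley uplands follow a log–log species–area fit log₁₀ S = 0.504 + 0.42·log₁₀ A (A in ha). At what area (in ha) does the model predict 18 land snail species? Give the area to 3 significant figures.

61.5 ha

18 = 3.192 × A^0.42  ⇒  A^0.42 = 18/3.192 = 5.64
ln A = ln(5.64) / 0.42 = 1.7299 / 0.42 = 4.1187
A = e^4.1187 ≈ 61.48 ha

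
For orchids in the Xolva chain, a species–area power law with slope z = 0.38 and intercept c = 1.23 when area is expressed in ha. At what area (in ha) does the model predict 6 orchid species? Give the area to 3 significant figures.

64.7 ha

6 = 1.23 × A^0.38  ⇒  A^0.38 = 6/1.23 = 4.878
ln A = ln(4.878) / 0.38 = 1.5847 / 0.38 = 4.1704
A = e^4.1704 ≈ 64.74 ha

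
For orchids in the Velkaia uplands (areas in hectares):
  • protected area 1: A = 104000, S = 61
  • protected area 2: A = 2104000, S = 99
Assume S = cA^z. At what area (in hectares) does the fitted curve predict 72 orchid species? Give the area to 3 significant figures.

291000 hectares

z = ln(99/61) / ln(2104000/104000) = 0.4842 / 3.0072 = 0.1610
c = 61 / 104000^0.1610 = 61 / 6.425 = 9.494
A = (72/9.494)^(1/0.1610) ⇒ ln A = ln(7.584)/0.1610 = 12.5817
A = e^12.5817 ≈ 291189 hectares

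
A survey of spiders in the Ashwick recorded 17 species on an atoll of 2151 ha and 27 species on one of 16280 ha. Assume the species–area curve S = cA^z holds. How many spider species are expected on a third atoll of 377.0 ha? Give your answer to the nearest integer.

11

z = ln(27/17) / ln(16280/2151) = 0.4626 / 2.0240 = 0.2286
c = 17 / 2151^0.2286 = 17 / 5.777 = 2.942
S₃ = 2.942 × 377^0.2286 = 2.942 × 3.88 ≈ 11.42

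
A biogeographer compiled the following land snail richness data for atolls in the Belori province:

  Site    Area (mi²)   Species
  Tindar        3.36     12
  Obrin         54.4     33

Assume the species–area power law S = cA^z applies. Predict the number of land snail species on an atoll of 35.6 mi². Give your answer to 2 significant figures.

28

z = ln(33/12) / ln(54.4/3.36) = 1.0116 / 2.7844 = 0.3633
c = 12 / 3.36^0.3633 = 12 / 1.553 = 7.726
S₃ = 7.726 × 35.6^0.3633 = 7.726 × 3.661 ≈ 28.29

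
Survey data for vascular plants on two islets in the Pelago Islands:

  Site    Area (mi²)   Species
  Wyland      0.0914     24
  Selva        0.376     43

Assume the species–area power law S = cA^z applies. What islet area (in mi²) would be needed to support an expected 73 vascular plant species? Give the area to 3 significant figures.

z = ln(43/24) / ln(0.376/0.0914) = 0.5831 / 1.4143 = 0.4123
c = 24 / 0.0914^0.4123 = 24 / 0.3729 = 64.36
A = (73/64.36)^(1/0.4123) ⇒ ln A = ln(1.134)/0.4123 = 0.3055
A = e^0.3055 ≈ 1.357 mi²

1.36 mi²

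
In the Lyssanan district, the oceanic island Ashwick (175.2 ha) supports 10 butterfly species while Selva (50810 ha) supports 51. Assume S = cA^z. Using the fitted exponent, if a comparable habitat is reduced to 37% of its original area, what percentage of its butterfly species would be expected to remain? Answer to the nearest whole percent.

75%

z = ln(51/10) / ln(50810/175.2) = 1.6292 / 5.6699 = 0.2873
S_new/S_old = (A_new/A_old)^z = 0.37^0.2873 = exp(0.2873 × -0.9943) = 0.7515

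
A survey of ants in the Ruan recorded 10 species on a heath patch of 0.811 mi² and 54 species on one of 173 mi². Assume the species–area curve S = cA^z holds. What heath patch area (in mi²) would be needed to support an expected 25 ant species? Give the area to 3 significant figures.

z = ln(54/10) / ln(173/0.811) = 1.6864 / 5.3628 = 0.3145
c = 10 / 0.811^0.3145 = 10 / 0.9362 = 10.68
A = (25/10.68)^(1/0.3145) ⇒ ln A = ln(2.341)/0.3145 = 2.7043
A = e^2.7043 ≈ 14.94 mi²

14.9 mi²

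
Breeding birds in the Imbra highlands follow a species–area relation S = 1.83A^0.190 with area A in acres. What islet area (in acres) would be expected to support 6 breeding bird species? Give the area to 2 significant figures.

6 = 1.83 × A^0.19  ⇒  A^0.19 = 6/1.83 = 3.279
ln A = ln(3.279) / 0.19 = 1.1874 / 0.19 = 6.2497
A = e^6.2497 ≈ 517.9 acres

520 acres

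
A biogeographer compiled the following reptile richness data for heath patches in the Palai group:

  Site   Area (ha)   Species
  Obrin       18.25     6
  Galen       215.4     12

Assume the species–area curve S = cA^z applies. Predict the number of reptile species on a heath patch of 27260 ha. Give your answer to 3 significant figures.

46.7

z = ln(12/6) / ln(215.4/18.25) = 0.6931 / 2.4683 = 0.2808
c = 6 / 18.25^0.2808 = 6 / 2.26 = 2.654
S₃ = 2.654 × 27260^0.2808 = 2.654 × 17.6 ≈ 46.72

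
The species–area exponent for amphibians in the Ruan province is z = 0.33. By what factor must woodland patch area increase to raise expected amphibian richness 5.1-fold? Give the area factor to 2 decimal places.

139.36

(A₂/A₁)^0.33 = 5.1, so A₂/A₁ = 5.1^(1/0.33) = 5.1^3.03
ln(A₂/A₁) = ln 5.1 / 0.33 = 1.6292 / 0.33 = 4.9371
A₂/A₁ = e^4.9371 ≈ 139.4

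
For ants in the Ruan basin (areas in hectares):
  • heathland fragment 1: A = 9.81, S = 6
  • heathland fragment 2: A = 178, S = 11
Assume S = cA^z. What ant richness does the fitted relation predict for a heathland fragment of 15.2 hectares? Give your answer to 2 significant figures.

6.6

z = ln(11/6) / ln(178/9.81) = 0.6061 / 2.8984 = 0.2091
c = 6 / 9.81^0.2091 = 6 / 1.612 = 3.722
S₃ = 3.722 × 15.2^0.2091 = 3.722 × 1.767 ≈ 6.575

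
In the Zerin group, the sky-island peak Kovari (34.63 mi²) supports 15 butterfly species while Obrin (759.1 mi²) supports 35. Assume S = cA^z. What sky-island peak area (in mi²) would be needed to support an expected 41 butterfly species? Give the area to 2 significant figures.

z = ln(35/15) / ln(759.1/34.63) = 0.8473 / 3.0874 = 0.2744
c = 15 / 34.63^0.2744 = 15 / 2.645 = 5.67
A = (41/5.67)^(1/0.2744) ⇒ ln A = ln(7.231)/0.2744 = 7.2087
A = e^7.2087 ≈ 1351 mi²

1400 mi²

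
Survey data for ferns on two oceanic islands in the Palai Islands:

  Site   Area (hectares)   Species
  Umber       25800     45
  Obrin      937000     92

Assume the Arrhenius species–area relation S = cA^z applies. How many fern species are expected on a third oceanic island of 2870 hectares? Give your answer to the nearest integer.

29

z = ln(92/45) / ln(937000/25800) = 0.7151 / 3.5923 = 0.1991
c = 45 / 25800^0.1991 = 45 / 7.555 = 5.956
S₃ = 5.956 × 2870^0.1991 = 5.956 × 4.879 ≈ 29.06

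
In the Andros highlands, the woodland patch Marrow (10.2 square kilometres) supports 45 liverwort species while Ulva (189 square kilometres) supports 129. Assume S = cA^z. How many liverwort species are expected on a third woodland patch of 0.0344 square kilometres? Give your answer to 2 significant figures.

5.8

z = ln(129/45) / ln(189/10.2) = 1.0531 / 2.9194 = 0.3607
c = 45 / 10.2^0.3607 = 45 / 2.311 = 19.47
S₃ = 19.47 × 0.0344^0.3607 = 19.47 × 0.2965 ≈ 5.773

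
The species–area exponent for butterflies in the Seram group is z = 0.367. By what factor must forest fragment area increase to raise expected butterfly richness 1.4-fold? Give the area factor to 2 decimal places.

2.50

(A₂/A₁)^0.367 = 1.4, so A₂/A₁ = 1.4^(1/0.367) = 1.4^2.725
ln(A₂/A₁) = ln 1.4 / 0.367 = 0.3365 / 0.367 = 0.9168
A₂/A₁ = e^0.9168 ≈ 2.501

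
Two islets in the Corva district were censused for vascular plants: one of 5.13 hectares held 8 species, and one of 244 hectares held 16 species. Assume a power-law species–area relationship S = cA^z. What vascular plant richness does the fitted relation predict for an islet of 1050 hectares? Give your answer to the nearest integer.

21

z = ln(16/8) / ln(244/5.13) = 0.6931 / 3.8621 = 0.1795
c = 8 / 5.13^0.1795 = 8 / 1.341 = 5.965
S₃ = 5.965 × 1050^0.1795 = 5.965 × 3.485 ≈ 20.79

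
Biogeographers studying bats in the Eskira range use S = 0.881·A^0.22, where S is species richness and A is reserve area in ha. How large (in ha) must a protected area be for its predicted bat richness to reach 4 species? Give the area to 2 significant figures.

970 ha

4 = 0.881 × A^0.22  ⇒  A^0.22 = 4/0.881 = 4.54
ln A = ln(4.54) / 0.22 = 1.5130 / 0.22 = 6.8772
A = e^6.8772 ≈ 969.9 ha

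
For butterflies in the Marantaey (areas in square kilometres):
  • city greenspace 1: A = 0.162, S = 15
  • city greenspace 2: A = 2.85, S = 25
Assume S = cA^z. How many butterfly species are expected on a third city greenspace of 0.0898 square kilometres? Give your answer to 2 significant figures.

z = ln(25/15) / ln(2.85/0.162) = 0.5108 / 2.8675 = 0.1781
c = 15 / 0.162^0.1781 = 15 / 0.7231 = 20.74
S₃ = 20.74 × 0.0898^0.1781 = 20.74 × 0.6509 ≈ 13.5

14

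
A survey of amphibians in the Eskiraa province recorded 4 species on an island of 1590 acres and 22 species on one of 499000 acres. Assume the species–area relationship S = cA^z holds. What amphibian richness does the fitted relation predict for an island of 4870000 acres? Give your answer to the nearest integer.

43

z = ln(22/4) / ln(499000/1590) = 1.7047 / 5.7489 = 0.2965
c = 4 / 1590^0.2965 = 4 / 8.899 = 0.4495
S₃ = 0.4495 × 4870000^0.2965 = 0.4495 × 96.18 ≈ 43.23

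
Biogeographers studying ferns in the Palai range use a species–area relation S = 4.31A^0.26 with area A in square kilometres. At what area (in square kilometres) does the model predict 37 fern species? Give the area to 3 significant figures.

3900 square kilometres

37 = 4.31 × A^0.26  ⇒  A^0.26 = 37/4.31 = 8.585
ln A = ln(8.585) / 0.26 = 2.1500 / 0.26 = 8.2692
A = e^8.2692 ≈ 3902 square kilometres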